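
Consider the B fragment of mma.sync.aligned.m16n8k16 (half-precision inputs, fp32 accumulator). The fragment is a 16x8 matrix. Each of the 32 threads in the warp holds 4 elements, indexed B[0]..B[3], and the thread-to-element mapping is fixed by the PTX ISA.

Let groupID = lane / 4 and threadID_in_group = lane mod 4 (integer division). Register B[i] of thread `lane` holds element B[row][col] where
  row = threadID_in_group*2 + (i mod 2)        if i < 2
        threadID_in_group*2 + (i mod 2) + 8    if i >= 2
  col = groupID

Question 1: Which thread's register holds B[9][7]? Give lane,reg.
c:7=>grp=7  r:9=>rB=1,tig=0,lo=1
L=7*4+0=28  i=1*2+1=3

28,3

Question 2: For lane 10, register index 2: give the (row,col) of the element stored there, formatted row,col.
12,2

lane 10: G=2 (10/4), T=2 (10%4)
i=2: r=2*2+0+8=12, c=G=2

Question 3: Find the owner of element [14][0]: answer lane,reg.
3,2

c=0->g=0  r=14->rb=1,t=3,b0=0
L=0*4+3=3  i=1*2+0=2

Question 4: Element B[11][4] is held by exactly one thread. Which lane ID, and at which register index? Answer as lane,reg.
17,3

c=4->g=4  r=11->rb=1,t=1,b0=1
L=4*4+1=17  i=1*2+1=3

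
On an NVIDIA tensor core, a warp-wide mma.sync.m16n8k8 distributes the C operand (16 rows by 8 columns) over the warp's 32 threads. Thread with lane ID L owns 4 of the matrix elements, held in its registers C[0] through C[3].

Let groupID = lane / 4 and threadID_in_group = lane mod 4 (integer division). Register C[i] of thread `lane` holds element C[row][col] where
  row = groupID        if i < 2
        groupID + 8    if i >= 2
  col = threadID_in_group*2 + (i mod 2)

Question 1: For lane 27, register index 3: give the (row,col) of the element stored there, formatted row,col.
14,7

lane 27: gid=6 (27/4), tid=3 (27%4)
i=3: r=6+8=14, c=3*2+1=7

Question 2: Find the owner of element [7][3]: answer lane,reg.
29,1

r=7→G=7,rhi=0  c=3→T=1,p=1
L=7*4+1=29  i=0*2+1=1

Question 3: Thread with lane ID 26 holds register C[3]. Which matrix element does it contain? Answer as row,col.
lane 26: gid=6 (26/4), tid=2 (26%4)
i=3: r=6+8=14, c=2*2+1=5

14,5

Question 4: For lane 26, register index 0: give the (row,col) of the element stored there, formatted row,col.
L=26→G=26>>2=6, T=26&3=2
[0]→row 6+0=6  col 2·2+0=4

6,4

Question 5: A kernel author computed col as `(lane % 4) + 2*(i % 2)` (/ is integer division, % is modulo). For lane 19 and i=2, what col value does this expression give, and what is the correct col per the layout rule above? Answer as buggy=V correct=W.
buggy=3 correct=6

`(lane % 4) + 2*(i % 2)`[19,2]->3
L=19->gid=19>>2=4, tid=19&3=3
[2]->row 4+8=12  col 3·2+0=6
col: 3 vs 6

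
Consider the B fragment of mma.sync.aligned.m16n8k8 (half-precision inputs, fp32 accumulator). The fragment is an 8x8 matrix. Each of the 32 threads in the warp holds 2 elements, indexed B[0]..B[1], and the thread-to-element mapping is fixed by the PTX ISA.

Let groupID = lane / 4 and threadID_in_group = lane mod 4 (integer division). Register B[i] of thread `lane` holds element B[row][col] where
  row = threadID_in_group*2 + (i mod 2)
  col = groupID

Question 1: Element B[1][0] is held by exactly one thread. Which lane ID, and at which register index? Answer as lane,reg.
0,1

c: 0->gid=0  r: 1->tid=0,i&1=1
L=0*4+0=0  i=1=1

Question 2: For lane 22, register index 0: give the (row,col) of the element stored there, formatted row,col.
4,5

22: g=5,t=2
[0] (2*2+0,5) = (4,5)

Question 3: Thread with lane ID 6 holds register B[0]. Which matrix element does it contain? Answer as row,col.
4,1

L=6->gid=6>>2=1, tid=6&3=2
[0]->row 2·2+0=4  col gid=1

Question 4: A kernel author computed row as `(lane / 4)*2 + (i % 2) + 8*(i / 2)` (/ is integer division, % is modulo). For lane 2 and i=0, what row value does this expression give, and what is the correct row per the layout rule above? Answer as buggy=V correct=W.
buggy=0 correct=4

`(lane / 4)*2 + (i % 2) + 8*(i / 2)`[2,0]->0
lane 2->2/4=0, 2 mod 4=2
i=0  r:2·2+0->4  c:0
row: 0 vs 4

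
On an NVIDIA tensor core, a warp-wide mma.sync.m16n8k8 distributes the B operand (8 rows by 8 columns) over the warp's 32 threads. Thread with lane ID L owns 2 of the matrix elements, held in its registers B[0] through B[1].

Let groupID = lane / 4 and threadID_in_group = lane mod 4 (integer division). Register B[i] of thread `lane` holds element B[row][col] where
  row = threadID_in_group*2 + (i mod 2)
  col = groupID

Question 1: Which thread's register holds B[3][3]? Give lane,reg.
13,1

c=3→G=3  r=3→T=1,p=1
L=3*4+1=13  i=1=1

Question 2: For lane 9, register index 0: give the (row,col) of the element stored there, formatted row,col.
9: G=2,T=1
[0] (1*2+0,2) = (2,2)

2,2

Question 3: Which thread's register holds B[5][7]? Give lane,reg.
c=7⇒gr=7  r=5⇒th=2,odd=1
L=7*4+2=30  i=1=1

30,1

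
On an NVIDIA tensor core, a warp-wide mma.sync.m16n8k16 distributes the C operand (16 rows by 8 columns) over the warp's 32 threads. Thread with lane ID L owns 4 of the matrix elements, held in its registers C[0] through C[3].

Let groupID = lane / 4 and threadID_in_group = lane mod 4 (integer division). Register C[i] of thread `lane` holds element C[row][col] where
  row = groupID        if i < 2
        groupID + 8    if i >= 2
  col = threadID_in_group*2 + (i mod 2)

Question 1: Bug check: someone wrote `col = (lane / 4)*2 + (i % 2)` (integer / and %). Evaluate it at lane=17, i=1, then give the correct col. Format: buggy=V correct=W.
buggy=9 correct=3

`(lane / 4)*2 + (i % 2)`[17,1]=>9
17: grp=4,tig=1
[1] (4+0,1*2+1) = (4,3)
col: 9 vs 3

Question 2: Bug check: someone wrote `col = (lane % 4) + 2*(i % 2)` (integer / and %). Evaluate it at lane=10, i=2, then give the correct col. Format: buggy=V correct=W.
`(lane % 4) + 2*(i % 2)`[10,2]=>2
lane 10: grp=2 (10/4), tig=2 (10%4)
i=2: r=2+8=10, c=2*2+0=4
col: 2 vs 4

buggy=2 correct=4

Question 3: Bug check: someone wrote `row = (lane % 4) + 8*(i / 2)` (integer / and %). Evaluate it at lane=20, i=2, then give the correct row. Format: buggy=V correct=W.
`(lane % 4) + 8*(i / 2)`[20,2]->8
lane 20->20/4=5, 20 mod 4=0
i=2  r:5+8->13  c:2·0+0->0
row: 8 vs 13

buggy=8 correct=13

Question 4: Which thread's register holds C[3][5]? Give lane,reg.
14,1

r=3⇒gr=3,Rb=0  c=5⇒th=2,odd=1
L=3*4+2=14  i=0*2+1=1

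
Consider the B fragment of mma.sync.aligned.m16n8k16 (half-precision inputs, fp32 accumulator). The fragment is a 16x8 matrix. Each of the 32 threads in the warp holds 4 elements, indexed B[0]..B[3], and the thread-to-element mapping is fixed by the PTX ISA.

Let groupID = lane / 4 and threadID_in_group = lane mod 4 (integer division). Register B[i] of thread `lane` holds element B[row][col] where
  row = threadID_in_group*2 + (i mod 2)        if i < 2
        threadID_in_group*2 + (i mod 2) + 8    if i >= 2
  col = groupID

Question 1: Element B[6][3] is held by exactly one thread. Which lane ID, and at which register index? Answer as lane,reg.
c: 3->gid=3  r: 6->r8=0,tid=3,i&1=0
L=3*4+3=15  i=0*2+0=0

15,0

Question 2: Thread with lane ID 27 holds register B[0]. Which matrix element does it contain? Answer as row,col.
6,6

lane 27: gr=6 (27/4), th=3 (27%4)
i=0: r=3*2+0+0=6, c=gr=6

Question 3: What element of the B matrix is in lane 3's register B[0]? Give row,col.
3: grp=0,tig=3
[0] (3*2+0+0,0) = (6,0)

6,0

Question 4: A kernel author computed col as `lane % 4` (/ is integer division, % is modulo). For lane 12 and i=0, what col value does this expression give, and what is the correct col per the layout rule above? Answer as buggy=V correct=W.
buggy=0 correct=3

`lane % 4`[12,0]=>0
12: grp=3,tig=0
[0] (0*2+0+0,3) = (0,3)
col: 0 vs 3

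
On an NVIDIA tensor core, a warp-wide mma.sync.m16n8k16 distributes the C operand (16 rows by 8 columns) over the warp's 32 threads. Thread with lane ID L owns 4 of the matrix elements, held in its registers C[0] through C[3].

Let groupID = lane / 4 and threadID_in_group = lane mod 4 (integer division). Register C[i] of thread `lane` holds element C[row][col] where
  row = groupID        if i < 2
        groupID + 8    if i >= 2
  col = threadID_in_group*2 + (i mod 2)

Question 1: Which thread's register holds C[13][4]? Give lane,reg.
r=13⇒gr=5,Rb=1  c=4⇒th=2,odd=0
L=5*4+2=22  i=1*2+0=2

22,2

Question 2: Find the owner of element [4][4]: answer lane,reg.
r=4->g=4,rb=0  c=4->t=2,b0=0
L=4*4+2=18  i=0*2+0=0

18,0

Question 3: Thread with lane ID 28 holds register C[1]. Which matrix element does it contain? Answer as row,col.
28: gr=7,th=0
[1] (7+0,0*2+1) = (7,1)

7,1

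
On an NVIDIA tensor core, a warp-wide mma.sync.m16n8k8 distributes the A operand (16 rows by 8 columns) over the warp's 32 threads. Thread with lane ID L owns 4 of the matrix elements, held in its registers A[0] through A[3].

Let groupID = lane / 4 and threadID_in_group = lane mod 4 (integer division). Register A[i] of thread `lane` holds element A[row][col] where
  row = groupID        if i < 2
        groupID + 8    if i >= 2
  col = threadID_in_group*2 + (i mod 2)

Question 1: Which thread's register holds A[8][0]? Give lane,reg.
r=8→G=0,rhi=1  c=0→T=0,p=0
L=0*4+0=0  i=1*2+0=2

0,2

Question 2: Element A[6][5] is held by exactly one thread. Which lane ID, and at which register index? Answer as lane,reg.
26,1

r=6->g=6,rb=0  c=5->t=2,b0=1
L=6*4+2=26  i=0*2+1=1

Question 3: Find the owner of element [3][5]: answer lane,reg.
r:3=>grp=3,rB=0  c:5=>tig=2,lo=1
L=3*4+2=14  i=0*2+1=1

14,1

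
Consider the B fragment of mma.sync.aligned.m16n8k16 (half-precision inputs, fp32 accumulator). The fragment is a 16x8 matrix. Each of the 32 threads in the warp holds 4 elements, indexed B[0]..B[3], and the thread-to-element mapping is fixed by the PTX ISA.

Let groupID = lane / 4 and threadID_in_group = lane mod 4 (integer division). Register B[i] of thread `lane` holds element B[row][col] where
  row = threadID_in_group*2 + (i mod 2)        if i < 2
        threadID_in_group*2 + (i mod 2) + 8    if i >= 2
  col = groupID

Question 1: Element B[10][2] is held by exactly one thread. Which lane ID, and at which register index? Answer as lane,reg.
9,2

c:2=>grp=2  r:10=>rB=1,tig=1,lo=0
L=2*4+1=9  i=1*2+0=2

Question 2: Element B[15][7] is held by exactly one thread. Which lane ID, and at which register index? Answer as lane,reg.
31,3

c: 7->gid=7  r: 15->r8=1,tid=3,i&1=1
L=7*4+3=31  i=1*2+1=3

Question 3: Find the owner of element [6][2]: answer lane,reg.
c=2⇒gr=2  r=6⇒Rb=0,th=3,odd=0
L=2*4+3=11  i=0*2+0=0

11,0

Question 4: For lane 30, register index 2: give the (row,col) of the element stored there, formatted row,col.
12,7

lane 30: gid=7 (30/4), tid=2 (30%4)
i=2: r=2*2+0+8=12, c=gid=7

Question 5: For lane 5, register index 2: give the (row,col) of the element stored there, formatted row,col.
10,1

5: gid=1,tid=1
[2] (1*2+0+8,1) = (10,1)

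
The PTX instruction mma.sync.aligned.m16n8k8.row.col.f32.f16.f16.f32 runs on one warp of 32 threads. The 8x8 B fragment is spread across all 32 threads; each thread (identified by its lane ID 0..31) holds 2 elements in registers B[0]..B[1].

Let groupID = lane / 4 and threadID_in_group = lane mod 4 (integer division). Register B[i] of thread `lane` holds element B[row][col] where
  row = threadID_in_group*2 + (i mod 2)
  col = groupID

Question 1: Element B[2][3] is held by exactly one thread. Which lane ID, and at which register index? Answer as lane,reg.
13,0

c=3→G=3  r=2→T=1,p=0
L=3*4+1=13  i=0=0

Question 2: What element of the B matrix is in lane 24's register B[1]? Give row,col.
lane 24->24/4=6, 24 mod 4=0
i=1  r:2·0+1->1  c:6

1,6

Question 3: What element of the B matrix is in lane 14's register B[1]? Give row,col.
5,3

14: g=3,t=2
[1] (2*2+1,3) = (5,3)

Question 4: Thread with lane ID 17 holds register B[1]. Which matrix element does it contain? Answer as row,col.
L=17=>grp=17>>2=4, tig=17&3=1
[1]=>row 1·2+1=3  col grp=4

3,4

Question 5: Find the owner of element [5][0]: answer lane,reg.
2,1

c:0=>grp=0  r:5=>tig=2,lo=1
L=0*4+2=2  i=1=1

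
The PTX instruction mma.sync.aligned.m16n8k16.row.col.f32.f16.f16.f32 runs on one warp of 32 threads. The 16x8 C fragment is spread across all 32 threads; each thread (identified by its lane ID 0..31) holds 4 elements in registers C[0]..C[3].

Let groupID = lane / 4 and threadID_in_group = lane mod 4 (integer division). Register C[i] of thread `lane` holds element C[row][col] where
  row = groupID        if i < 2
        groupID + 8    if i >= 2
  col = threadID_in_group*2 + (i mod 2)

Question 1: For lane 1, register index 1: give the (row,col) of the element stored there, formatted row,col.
lane 1->1/4=0, 1 mod 4=1
i=1  r:0+0->0  c:2·1+1->3

0,3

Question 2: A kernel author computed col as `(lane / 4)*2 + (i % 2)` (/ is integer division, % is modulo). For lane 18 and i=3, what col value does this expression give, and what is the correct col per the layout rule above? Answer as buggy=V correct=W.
`(lane / 4)*2 + (i % 2)`[18,3]->9
L=18->gid=18>>2=4, tid=18&3=2
[3]->row 4+8=12  col 2·2+1=5
col: 9 vs 5

buggy=9 correct=5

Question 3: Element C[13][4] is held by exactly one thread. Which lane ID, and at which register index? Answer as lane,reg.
r=13→G=5,rhi=1  c=4→T=2,p=0
L=5*4+2=22  i=1*2+0=2

22,2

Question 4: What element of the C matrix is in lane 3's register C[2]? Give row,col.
lane 3: G=0 (3/4), T=3 (3%4)
i=2: r=0+8=8, c=3*2+0=6

8,6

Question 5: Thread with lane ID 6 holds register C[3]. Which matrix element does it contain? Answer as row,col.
lane 6→6/4=1, 6 mod 4=2
i=3  r:1+8→9  c:2·2+1→5

9,5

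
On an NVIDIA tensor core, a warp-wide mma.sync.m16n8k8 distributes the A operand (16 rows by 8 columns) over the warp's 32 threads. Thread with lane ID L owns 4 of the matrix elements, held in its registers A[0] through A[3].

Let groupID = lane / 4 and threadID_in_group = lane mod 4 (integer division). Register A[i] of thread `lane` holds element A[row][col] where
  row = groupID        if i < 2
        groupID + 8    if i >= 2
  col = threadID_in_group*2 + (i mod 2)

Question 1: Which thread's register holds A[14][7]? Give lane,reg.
r: 14->gid=6,r8=1  c: 7->tid=3,i&1=1
L=6*4+3=27  i=1*2+1=3

27,3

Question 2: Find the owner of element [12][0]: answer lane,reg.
r:12=>grp=4,rB=1  c:0=>tig=0,lo=0
L=4*4+0=16  i=1*2+0=2

16,2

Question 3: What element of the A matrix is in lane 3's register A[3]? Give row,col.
8,7

lane 3→3/4=0, 3 mod 4=3
i=3  r:0+8→8  c:2·3+1→7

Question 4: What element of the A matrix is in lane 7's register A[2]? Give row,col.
L=7→G=7>>2=1, T=7&3=3
[2]→row 1+8=9  col 3·2+0=6

9,6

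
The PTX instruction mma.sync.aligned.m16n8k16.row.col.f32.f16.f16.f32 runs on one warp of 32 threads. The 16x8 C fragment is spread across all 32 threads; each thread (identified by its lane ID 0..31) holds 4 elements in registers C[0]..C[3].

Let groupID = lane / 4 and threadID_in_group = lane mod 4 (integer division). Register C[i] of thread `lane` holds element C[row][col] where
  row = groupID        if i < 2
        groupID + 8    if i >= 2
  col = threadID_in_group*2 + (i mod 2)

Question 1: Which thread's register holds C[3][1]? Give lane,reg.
r=3->g=3,rb=0  c=1->t=0,b0=1
L=3*4+0=12  i=0*2+1=1

12,1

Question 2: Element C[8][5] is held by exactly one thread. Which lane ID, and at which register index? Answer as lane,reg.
r: 8->gid=0,r8=1  c: 5->tid=2,i&1=1
L=0*4+2=2  i=1*2+1=3

2,3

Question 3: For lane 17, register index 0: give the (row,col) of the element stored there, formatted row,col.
4,2

lane 17: g=4 (17/4), t=1 (17%4)
i=0: r=4+0=4, c=1*2+0=2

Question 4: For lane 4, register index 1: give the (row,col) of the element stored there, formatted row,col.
1,1

lane 4->4/4=1, 4 mod 4=0
i=1  r:1+0->1  c:2·0+1->1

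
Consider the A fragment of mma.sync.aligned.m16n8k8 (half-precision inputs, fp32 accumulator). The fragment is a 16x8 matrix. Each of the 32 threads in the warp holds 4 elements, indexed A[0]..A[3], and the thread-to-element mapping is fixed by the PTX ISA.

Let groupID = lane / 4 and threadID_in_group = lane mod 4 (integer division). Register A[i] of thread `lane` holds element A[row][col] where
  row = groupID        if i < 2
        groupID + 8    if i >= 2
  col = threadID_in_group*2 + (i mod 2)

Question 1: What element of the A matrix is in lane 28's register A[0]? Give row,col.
7,0

28: G=7,T=0
[0] (7+0,0*2+0) = (7,0)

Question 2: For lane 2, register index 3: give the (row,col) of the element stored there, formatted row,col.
2: gid=0,tid=2
[3] (0+8,2*2+1) = (8,5)

8,5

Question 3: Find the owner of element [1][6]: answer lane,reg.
7,0

r=1→G=1,rhi=0  c=6→T=3,p=0
L=1*4+3=7  i=0*2+0=0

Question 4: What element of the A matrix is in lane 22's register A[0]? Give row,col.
22: gr=5,th=2
[0] (5+0,2*2+0) = (5,4)

5,4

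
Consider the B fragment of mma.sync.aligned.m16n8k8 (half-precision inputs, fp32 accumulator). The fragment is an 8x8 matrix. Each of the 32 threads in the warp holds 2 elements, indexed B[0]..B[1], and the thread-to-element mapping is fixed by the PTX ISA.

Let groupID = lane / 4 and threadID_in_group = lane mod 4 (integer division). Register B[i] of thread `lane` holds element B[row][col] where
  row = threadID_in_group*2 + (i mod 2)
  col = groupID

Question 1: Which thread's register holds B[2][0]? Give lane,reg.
c:0=>grp=0  r:2=>tig=1,lo=0
L=0*4+1=1  i=0=0

1,0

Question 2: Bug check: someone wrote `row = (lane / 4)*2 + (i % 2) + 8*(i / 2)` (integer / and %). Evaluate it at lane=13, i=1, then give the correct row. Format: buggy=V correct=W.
buggy=7 correct=3

`(lane / 4)*2 + (i % 2) + 8*(i / 2)`[13,1]⇒7
lane 13: gr=3 (13/4), th=1 (13%4)
i=1: r=1*2+1=3, c=gr=3
row: 7 vs 3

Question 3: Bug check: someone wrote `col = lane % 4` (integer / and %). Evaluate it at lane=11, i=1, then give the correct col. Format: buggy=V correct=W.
`lane % 4`[11,1]⇒3
L=11⇒gr=11>>2=2, th=11&3=3
[1]⇒row 3·2+1=7  col gr=2
col: 3 vs 2

buggy=3 correct=2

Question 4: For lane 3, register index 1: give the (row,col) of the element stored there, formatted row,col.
7,0

lane 3: grp=0 (3/4), tig=3 (3%4)
i=1: r=3*2+1=7, c=grp=0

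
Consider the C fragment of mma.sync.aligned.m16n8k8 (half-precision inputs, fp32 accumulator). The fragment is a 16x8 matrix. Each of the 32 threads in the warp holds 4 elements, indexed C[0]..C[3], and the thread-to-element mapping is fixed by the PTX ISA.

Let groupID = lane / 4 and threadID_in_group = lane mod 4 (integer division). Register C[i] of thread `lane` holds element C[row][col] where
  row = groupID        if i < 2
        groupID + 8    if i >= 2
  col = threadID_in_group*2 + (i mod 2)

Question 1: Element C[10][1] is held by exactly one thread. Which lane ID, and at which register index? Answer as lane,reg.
8,3

r:10=>grp=2,rB=1  c:1=>tig=0,lo=1
L=2*4+0=8  i=1*2+1=3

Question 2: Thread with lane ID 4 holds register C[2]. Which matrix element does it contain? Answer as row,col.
lane 4: gr=1 (4/4), th=0 (4%4)
i=2: r=1+8=9, c=0*2+0=0

9,0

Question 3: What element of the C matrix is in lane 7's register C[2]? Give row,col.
9,6

L=7=>grp=7>>2=1, tig=7&3=3
[2]=>row 1+8=9  col 3·2+0=6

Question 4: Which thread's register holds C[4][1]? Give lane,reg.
r=4→G=4,rhi=0  c=1→T=0,p=1
L=4*4+0=16  i=0*2+1=1

16,1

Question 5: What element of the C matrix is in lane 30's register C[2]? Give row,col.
30: grp=7,tig=2
[2] (7+8,2*2+0) = (15,4)

15,4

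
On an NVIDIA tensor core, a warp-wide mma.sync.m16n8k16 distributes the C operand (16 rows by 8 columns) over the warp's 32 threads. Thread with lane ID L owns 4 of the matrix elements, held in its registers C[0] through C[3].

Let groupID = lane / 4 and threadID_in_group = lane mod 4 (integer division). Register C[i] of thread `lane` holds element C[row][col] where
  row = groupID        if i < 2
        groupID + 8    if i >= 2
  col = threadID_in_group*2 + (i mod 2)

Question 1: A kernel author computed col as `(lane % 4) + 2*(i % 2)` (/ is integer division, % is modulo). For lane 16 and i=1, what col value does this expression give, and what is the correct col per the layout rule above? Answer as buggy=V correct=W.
`(lane % 4) + 2*(i % 2)`[16,1]->2
lane 16: gid=4 (16/4), tid=0 (16%4)
i=1: r=4+0=4, c=0*2+1=1
col: 2 vs 1

buggy=2 correct=1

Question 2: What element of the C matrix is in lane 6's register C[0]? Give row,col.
1,4

lane 6: gid=1 (6/4), tid=2 (6%4)
i=0: r=1+0=1, c=2*2+0=4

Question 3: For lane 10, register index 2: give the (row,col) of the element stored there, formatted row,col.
10,4

10: gid=2,tid=2
[2] (2+8,2*2+0) = (10,4)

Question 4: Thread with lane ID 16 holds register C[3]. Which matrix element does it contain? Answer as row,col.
lane 16→16/4=4, 16 mod 4=0
i=3  r:4+8→12  c:2·0+1→1

12,1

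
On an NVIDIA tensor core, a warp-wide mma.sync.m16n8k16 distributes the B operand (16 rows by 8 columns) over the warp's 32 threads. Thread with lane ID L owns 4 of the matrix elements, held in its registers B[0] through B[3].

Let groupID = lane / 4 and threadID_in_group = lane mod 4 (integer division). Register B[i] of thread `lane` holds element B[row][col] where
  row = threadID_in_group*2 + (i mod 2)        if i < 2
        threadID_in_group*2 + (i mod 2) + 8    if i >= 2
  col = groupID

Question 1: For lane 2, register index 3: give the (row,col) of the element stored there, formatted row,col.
13,0

lane 2=>2/4=0, 2 mod 4=2
i=3  r:2·2+1+8=>13  c:0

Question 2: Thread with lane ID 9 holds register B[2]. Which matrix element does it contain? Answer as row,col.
lane 9->9/4=2, 9 mod 4=1
i=2  r:2·1+0+8->10  c:2

10,2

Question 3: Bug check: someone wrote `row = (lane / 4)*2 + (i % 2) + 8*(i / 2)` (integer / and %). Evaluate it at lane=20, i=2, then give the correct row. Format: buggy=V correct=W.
`(lane / 4)*2 + (i % 2) + 8*(i / 2)`[20,2]→18
lane 20: G=5 (20/4), T=0 (20%4)
i=2: r=0*2+0+8=8, c=G=5
row: 18 vs 8

buggy=18 correct=8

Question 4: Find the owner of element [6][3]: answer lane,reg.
c: 3->gid=3  r: 6->r8=0,tid=3,i&1=0
L=3*4+3=15  i=0*2+0=0

15,0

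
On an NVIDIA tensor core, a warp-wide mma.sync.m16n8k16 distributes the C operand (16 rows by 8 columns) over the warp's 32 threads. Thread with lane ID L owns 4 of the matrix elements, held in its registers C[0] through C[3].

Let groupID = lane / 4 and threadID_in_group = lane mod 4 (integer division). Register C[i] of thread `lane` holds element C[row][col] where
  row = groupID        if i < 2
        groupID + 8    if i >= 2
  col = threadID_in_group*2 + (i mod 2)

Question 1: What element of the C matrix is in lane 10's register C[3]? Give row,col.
10: G=2,T=2
[3] (2+8,2*2+1) = (10,5)

10,5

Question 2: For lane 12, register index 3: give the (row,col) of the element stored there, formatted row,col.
11,1

L=12→G=12>>2=3, T=12&3=0
[3]→row 3+8=11  col 0·2+1=1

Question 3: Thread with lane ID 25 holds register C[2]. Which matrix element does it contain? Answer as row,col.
25: g=6,t=1
[2] (6+8,1*2+0) = (14,2)

14,2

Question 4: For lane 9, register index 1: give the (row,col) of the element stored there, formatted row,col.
lane 9: grp=2 (9/4), tig=1 (9%4)
i=1: r=2+0=2, c=1*2+1=3

2,3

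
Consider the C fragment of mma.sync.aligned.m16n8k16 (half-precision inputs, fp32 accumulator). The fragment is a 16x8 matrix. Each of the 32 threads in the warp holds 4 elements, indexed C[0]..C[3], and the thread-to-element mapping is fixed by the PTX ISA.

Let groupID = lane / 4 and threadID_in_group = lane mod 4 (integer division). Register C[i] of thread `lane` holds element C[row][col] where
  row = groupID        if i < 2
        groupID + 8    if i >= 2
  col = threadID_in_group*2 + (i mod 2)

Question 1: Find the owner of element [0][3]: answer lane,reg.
r=0⇒gr=0,Rb=0  c=3⇒th=1,odd=1
L=0*4+1=1  i=0*2+1=1

1,1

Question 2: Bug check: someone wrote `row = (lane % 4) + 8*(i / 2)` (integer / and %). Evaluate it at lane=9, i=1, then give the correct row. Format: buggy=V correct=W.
`(lane % 4) + 8*(i / 2)`[9,1]=>1
L=9=>grp=9>>2=2, tig=9&3=1
[1]=>row 2+0=2  col 1·2+1=3
row: 1 vs 2

buggy=1 correct=2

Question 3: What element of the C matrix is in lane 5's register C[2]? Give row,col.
5: g=1,t=1
[2] (1+8,1*2+0) = (9,2)

9,2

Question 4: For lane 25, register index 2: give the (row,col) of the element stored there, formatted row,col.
lane 25->25/4=6, 25 mod 4=1
i=2  r:6+8->14  c:2·1+0->2

14,2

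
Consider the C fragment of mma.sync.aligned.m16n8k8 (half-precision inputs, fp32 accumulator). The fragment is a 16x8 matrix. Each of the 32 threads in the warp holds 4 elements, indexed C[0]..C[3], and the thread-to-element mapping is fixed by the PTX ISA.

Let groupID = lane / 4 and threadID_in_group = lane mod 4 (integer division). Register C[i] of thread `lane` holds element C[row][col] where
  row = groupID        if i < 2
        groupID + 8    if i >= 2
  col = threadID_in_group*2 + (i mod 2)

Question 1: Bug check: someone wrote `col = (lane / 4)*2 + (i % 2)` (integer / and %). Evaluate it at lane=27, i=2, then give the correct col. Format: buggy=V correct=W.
`(lane / 4)*2 + (i % 2)`[27,2]->12
lane 27->27/4=6, 27 mod 4=3
i=2  r:6+8->14  c:2·3+0->6
col: 12 vs 6

buggy=12 correct=6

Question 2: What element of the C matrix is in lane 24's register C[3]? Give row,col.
14,1

L=24⇒gr=24>>2=6, th=24&3=0
[3]⇒row 6+8=14  col 0·2+1=1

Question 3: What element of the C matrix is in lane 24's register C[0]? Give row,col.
L=24→G=24>>2=6, T=24&3=0
[0]→row 6+0=6  col 0·2+0=0

6,0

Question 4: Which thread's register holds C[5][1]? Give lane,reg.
20,1

r=5⇒gr=5,Rb=0  c=1⇒th=0,odd=1
L=5*4+0=20  i=0*2+1=1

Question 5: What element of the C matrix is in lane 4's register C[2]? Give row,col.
9,0

lane 4=>4/4=1, 4 mod 4=0
i=2  r:1+8=>9  c:2·0+0=>0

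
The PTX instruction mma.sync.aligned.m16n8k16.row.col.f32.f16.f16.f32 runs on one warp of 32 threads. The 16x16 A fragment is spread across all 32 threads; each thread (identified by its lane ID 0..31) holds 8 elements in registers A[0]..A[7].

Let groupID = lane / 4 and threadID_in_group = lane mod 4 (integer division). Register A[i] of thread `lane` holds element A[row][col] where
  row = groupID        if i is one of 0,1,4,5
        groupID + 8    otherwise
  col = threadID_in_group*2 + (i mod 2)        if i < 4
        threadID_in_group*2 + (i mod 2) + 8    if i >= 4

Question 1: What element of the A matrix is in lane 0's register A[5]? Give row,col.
lane 0->0/4=0, 0 mod 4=0
i=5  r:0+0->0  c:2·0+1+8->9

0,9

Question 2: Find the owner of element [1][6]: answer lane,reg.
r:1=>grp=1,rB=0  c:6=>cB=0,tig=3,lo=0
L=1*4+3=7  i=0*4+0*2+0=0

7,0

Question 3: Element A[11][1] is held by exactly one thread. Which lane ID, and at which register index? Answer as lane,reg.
12,3

r=11->g=3,rb=1  c=1->cb=0,t=0,b0=1
L=3*4+0=12  i=0*4+1*2+1=3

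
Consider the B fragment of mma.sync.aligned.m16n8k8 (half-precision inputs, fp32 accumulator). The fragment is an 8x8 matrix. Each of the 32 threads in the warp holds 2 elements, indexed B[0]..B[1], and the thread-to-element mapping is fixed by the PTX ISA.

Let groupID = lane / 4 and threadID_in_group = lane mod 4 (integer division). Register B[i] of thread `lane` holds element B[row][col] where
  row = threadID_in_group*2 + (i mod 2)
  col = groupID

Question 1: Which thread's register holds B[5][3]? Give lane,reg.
14,1

c: 3->gid=3  r: 5->tid=2,i&1=1
L=3*4+2=14  i=1=1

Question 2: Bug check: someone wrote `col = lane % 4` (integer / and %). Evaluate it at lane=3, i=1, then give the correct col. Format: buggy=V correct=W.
`lane % 4`[3,1]->3
3: gid=0,tid=3
[1] (3*2+1,0) = (7,0)
col: 3 vs 0

buggy=3 correct=0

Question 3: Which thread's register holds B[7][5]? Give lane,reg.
23,1

c=5→G=5  r=7→T=3,p=1
L=5*4+3=23  i=1=1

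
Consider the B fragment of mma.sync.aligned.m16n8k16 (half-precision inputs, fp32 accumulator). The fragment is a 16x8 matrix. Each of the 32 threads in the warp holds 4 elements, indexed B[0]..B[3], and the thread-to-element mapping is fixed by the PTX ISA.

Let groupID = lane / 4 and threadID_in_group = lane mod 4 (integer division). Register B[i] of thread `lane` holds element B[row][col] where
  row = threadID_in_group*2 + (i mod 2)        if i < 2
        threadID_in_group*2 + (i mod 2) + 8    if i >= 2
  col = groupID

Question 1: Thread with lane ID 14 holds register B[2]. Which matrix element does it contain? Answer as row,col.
L=14⇒gr=14>>2=3, th=14&3=2
[2]⇒row 2·2+0+8=12  col gr=3

12,3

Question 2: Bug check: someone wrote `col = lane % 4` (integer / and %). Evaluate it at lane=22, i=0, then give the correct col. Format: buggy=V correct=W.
buggy=2 correct=5

`lane % 4`[22,0]=>2
22: grp=5,tig=2
[0] (2*2+0+0,5) = (4,5)
col: 2 vs 5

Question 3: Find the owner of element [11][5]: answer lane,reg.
c=5->g=5  r=11->rb=1,t=1,b0=1
L=5*4+1=21  i=1*2+1=3

21,3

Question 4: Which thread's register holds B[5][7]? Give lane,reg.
30,1

c:7=>grp=7  r:5=>rB=0,tig=2,lo=1
L=7*4+2=30  i=0*2+1=1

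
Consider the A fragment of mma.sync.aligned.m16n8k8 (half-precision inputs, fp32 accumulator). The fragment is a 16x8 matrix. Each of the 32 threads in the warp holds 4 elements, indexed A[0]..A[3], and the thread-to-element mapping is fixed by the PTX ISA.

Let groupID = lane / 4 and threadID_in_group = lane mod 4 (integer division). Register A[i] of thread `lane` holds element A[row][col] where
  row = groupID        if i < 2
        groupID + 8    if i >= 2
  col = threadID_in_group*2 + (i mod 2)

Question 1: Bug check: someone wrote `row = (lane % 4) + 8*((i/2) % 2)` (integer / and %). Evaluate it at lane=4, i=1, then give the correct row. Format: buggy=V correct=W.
`(lane % 4) + 8*((i/2) % 2)`[4,1]->0
lane 4: gid=1 (4/4), tid=0 (4%4)
i=1: r=1+0=1, c=0*2+1=1
row: 0 vs 1

buggy=0 correct=1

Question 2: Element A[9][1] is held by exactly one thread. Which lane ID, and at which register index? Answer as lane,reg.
4,3

r=9⇒gr=1,Rb=1  c=1⇒th=0,odd=1
L=1*4+0=4  i=1*2+1=3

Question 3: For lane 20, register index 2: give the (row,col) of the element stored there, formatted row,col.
lane 20: gid=5 (20/4), tid=0 (20%4)
i=2: r=5+8=13, c=0*2+0=0

13,0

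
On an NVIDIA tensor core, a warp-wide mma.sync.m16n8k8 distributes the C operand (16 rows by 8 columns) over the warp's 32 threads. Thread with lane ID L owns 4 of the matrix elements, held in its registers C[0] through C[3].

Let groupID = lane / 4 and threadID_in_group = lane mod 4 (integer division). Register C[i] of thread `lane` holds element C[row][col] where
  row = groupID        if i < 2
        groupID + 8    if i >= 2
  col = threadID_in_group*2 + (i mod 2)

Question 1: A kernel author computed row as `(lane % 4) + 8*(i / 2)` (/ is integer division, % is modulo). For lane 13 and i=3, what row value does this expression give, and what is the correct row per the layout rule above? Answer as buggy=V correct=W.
buggy=9 correct=11

`(lane % 4) + 8*(i / 2)`[13,3]->9
lane 13->13/4=3, 13 mod 4=1
i=3  r:3+8->11  c:2·1+1->3
row: 9 vs 11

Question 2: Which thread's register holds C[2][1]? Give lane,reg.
r:2=>grp=2,rB=0  c:1=>tig=0,lo=1
L=2*4+0=8  i=0*2+1=1

8,1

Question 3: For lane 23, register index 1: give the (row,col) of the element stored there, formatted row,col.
L=23->g=23>>2=5, t=23&3=3
[1]->row 5+0=5  col 3·2+1=7

5,7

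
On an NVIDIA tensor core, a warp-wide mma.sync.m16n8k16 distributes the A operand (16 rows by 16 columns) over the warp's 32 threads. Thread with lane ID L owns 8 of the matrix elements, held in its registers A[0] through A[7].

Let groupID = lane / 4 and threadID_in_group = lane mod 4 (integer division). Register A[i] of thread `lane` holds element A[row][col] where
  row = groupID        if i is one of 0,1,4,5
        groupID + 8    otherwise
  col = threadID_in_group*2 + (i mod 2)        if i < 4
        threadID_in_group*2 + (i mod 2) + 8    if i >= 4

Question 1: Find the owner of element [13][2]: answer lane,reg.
21,2

r=13->g=5,rb=1  c=2->cb=0,t=1,b0=0
L=5*4+1=21  i=0*4+1*2+0=2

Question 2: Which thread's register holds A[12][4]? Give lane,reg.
r: 12->gid=4,r8=1  c: 4->c8=0,tid=2,i&1=0
L=4*4+2=18  i=0*4+1*2+0=2

18,2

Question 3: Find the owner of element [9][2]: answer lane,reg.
r=9->g=1,rb=1  c=2->cb=0,t=1,b0=0
L=1*4+1=5  i=0*4+1*2+0=2

5,2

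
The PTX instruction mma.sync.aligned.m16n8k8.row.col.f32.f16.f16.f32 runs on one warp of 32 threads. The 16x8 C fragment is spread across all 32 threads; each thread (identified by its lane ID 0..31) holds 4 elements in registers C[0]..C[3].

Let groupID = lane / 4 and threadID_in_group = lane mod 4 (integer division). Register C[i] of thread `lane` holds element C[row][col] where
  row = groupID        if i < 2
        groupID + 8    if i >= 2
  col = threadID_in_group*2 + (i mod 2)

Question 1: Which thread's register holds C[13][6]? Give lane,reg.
r:13=>grp=5,rB=1  c:6=>tig=3,lo=0
L=5*4+3=23  i=1*2+0=2

23,2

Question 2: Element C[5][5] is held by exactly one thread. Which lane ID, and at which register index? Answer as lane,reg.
r:5=>grp=5,rB=0  c:5=>tig=2,lo=1
L=5*4+2=22  i=0*2+1=1

22,1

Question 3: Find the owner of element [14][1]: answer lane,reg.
24,3

r:14=>grp=6,rB=1  c:1=>tig=0,lo=1
L=6*4+0=24  i=1*2+1=3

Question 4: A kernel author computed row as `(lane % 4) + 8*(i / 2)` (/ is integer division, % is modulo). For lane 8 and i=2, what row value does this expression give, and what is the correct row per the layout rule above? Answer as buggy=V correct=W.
buggy=8 correct=10

`(lane % 4) + 8*(i / 2)`[8,2]→8
lane 8→8/4=2, 8 mod 4=0
i=2  r:2+8→10  c:2·0+0→0
row: 8 vs 10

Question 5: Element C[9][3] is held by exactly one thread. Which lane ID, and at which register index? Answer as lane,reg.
5,3

r=9→G=1,rhi=1  c=3→T=1,p=1
L=1*4+1=5  i=1*2+1=3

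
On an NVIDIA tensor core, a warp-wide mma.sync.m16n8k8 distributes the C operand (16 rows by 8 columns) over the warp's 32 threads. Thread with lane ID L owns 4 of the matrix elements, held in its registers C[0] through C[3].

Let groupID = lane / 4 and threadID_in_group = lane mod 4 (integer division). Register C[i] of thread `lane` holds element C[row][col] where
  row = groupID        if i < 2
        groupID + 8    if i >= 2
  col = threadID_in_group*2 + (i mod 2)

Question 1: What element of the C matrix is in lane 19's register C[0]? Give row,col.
4,6

L=19=>grp=19>>2=4, tig=19&3=3
[0]=>row 4+0=4  col 3·2+0=6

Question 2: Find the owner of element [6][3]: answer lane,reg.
r=6→G=6,rhi=0  c=3→T=1,p=1
L=6*4+1=25  i=0*2+1=1

25,1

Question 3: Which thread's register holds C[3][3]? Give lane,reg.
r: 3->gid=3,r8=0  c: 3->tid=1,i&1=1
L=3*4+1=13  i=0*2+1=1

13,1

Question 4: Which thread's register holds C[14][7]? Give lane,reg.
27,3

r:14=>grp=6,rB=1  c:7=>tig=3,lo=1
L=6*4+3=27  i=1*2+1=3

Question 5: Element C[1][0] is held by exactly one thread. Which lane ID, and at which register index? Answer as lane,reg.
4,0

r=1→G=1,rhi=0  c=0→T=0,p=0
L=1*4+0=4  i=0*2+0=0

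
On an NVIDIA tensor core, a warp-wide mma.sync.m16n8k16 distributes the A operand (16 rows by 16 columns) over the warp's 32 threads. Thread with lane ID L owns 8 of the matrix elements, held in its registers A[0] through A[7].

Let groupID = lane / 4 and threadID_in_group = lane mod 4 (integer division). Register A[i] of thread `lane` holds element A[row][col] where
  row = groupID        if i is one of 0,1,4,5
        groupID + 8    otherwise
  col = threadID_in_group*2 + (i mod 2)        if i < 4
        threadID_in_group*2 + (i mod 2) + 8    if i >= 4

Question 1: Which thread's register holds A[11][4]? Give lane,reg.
r=11→G=3,rhi=1  c=4→chi=0,T=2,p=0
L=3*4+2=14  i=0*4+1*2+0=2

14,2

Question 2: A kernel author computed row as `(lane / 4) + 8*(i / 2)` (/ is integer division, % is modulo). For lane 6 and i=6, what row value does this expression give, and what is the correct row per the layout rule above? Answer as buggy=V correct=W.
buggy=25 correct=9

`(lane / 4) + 8*(i / 2)`[6,6]⇒25
6: gr=1,th=2
[6] (1+8,2*2+0+8) = (9,12)
row: 25 vs 9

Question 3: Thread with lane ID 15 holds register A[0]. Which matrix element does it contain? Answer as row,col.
3,6

L=15=>grp=15>>2=3, tig=15&3=3
[0]=>row 3+0=3  col 3·2+0+0=6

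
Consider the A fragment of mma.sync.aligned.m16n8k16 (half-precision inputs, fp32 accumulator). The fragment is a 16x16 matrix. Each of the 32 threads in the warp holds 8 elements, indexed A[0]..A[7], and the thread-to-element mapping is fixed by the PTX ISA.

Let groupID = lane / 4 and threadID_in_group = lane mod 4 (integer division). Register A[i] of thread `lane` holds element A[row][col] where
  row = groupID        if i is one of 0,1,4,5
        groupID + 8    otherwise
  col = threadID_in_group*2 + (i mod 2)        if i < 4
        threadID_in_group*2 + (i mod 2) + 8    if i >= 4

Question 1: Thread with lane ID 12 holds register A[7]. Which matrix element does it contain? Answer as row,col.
11,9

12: grp=3,tig=0
[7] (3+8,0*2+1+8) = (11,9)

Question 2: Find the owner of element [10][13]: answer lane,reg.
r: 10->gid=2,r8=1  c: 13->c8=1,tid=2,i&1=1
L=2*4+2=10  i=1*4+1*2+1=7

10,7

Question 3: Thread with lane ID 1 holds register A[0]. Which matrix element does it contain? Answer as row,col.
lane 1->1/4=0, 1 mod 4=1
i=0  r:0+0->0  c:2·1+0+0->2

0,2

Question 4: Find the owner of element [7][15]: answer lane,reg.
r=7->g=7,rb=0  c=15->cb=1,t=3,b0=1
L=7*4+3=31  i=1*4+0*2+1=5

31,5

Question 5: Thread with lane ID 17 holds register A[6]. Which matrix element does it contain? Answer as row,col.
L=17⇒gr=17>>2=4, th=17&3=1
[6]⇒row 4+8=12  col 1·2+0+8=10

12,10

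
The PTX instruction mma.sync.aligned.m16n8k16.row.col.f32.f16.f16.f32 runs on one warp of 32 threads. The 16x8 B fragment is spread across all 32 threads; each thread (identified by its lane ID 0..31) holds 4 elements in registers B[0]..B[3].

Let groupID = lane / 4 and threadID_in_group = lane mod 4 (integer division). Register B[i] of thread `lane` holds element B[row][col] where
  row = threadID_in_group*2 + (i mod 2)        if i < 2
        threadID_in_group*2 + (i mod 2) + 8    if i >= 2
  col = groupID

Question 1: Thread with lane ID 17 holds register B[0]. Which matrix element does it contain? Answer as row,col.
lane 17->17/4=4, 17 mod 4=1
i=0  r:2·1+0+0->2  c:4

2,4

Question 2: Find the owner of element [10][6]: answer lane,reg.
c=6⇒gr=6  r=10⇒Rb=1,th=1,odd=0
L=6*4+1=25  i=1*2+0=2

25,2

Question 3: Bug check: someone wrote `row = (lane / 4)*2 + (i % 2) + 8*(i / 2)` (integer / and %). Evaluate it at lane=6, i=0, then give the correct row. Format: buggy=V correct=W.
buggy=2 correct=4

`(lane / 4)*2 + (i % 2) + 8*(i / 2)`[6,0]→2
lane 6→6/4=1, 6 mod 4=2
i=0  r:2·2+0+0→4  c:1
row: 2 vs 4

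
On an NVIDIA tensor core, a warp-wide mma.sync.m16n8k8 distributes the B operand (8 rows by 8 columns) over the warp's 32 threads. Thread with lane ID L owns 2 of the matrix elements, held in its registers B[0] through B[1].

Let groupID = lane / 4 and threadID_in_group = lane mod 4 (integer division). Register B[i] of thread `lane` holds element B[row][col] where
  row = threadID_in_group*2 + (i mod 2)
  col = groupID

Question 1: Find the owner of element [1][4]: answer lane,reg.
c=4->g=4  r=1->t=0,b0=1
L=4*4+0=16  i=1=1

16,1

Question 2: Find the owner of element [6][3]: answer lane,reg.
15,0

c: 3->gid=3  r: 6->tid=3,i&1=0
L=3*4+3=15  i=0=0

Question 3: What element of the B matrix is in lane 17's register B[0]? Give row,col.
17: G=4,T=1
[0] (1*2+0,4) = (2,4)

2,4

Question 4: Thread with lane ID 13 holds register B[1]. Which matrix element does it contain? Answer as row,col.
3,3

L=13->g=13>>2=3, t=13&3=1
[1]->row 1·2+1=3  col g=3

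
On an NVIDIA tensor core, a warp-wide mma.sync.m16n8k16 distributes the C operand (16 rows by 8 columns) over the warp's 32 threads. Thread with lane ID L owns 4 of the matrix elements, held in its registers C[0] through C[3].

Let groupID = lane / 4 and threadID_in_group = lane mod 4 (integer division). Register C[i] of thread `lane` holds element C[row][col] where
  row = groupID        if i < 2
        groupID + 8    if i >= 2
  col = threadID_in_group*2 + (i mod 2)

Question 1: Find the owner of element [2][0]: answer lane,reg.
r=2⇒gr=2,Rb=0  c=0⇒th=0,odd=0
L=2*4+0=8  i=0*2+0=0

8,0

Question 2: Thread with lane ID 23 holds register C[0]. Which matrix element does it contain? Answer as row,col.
5,6

lane 23: gid=5 (23/4), tid=3 (23%4)
i=0: r=5+0=5, c=3*2+0=6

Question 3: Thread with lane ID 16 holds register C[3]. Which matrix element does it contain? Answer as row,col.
12,1

lane 16: G=4 (16/4), T=0 (16%4)
i=3: r=4+8=12, c=0*2+1=1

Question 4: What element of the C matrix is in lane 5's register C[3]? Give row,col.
lane 5->5/4=1, 5 mod 4=1
i=3  r:1+8->9  c:2·1+1->3

9,3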